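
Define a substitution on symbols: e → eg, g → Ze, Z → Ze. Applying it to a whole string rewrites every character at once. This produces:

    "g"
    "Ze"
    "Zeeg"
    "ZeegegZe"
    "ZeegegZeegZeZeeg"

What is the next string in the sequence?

ZeegegZeegZeZeegegZeZeegZeegegZe

Replace each of the 16 characters of ZeegegZeegZeZeeg in place — Ze eg eg Ze eg Ze Ze eg eg Ze Ze eg Ze eg eg Ze — and concatenate.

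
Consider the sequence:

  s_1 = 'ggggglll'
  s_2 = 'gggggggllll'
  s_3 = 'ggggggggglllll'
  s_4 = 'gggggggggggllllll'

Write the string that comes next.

Reading off run lengths: g runs 5, 7, 9, 11; l runs 3, 4, 5, 6 — each is linear in n, where the shown terms are n = 2, 3, 4, 5.
For the next term, n = 6, so the run lengths are 13, 7.

ggggggggggggglllllll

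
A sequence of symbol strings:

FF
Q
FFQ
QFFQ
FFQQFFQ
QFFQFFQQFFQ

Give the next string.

FFQQFFQQFFQFFQQFFQ

This is a Fibonacci-style word recurrence s(k) = s(k−2)·s(k−1): e.g. FF·Q = FFQ.
The next term joins FFQQFFQ and QFFQFFQQFFQ.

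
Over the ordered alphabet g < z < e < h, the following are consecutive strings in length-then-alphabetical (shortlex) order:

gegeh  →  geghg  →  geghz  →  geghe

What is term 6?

Continuing the enumeration 2 steps past geghe: geghe → geghh → (answer).

gezgg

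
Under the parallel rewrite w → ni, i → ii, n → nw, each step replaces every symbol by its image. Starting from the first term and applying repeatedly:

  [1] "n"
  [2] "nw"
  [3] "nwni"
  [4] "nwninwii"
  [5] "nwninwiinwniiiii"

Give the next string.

nwninwiinwniiiiinwninwiiiiiiiiii

φ(nwninwiinwniiiii) expands symbol-by-symbol to nw ni nw ii nw ni ii ii nw ni nw ii ii ii ii ii; joining the 16 pieces gives the next term.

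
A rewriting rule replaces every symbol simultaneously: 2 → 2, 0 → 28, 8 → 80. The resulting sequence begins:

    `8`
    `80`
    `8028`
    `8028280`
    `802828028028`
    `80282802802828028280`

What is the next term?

802828028028280282802802828028028

Applying the rule to each of the 20 symbols of 80282802802828028280 gives the pieces 80 28 2 80 2 80 28 2 80 28 2 80 2 80 28 2 80 2 80 28, which concatenate to the answer.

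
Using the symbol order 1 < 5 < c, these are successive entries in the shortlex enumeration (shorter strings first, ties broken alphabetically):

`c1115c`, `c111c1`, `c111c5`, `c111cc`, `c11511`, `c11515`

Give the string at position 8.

c11551

Stepping forward 2 times from c11515: c11515 → c1151c, then the target.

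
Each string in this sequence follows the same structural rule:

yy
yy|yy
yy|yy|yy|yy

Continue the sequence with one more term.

yy|yy|yy|yy|yy|yy|yy|yy

Each string is two copies of the previous one joined by '|'.
One more doubling of yy|yy|yy|yy gives the answer.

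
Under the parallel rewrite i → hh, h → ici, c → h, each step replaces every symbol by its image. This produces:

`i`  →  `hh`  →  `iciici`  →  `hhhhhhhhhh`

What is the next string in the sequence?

iciiciiciiciiciiciiciiciiciici

Expanding hhhhhhhhhh: h→ici, h→ici, h→ici, h→ici, h→ici, h→ici, h→ici, h→ici, h→ici, h→ici. Concatenated: ici ici ici ici ici ici ici ici ici ici.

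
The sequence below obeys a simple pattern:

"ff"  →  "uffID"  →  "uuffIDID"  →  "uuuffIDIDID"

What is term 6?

s(k+1) = u·s(k)·ID, so each term gains u as a prefix and ID as a suffix.
From uuuffIDIDID, 2 further steps: uuuffIDIDID → uuuuffIDIDIDID → (answer).

uuuuuffIDIDIDIDID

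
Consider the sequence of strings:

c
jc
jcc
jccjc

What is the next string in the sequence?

From term 3 onward, concatenate the last term with the second-to-last: jc·c = jcc, jcc·jc = jccjc, …
The next term joins jccjc and jcc.

jccjcjcc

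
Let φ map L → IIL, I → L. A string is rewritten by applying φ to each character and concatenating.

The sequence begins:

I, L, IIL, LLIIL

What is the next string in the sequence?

Apply φ to LLIIL symbol by symbol: L→IIL, L→IIL, I→L, I→L, L→IIL; joined: IIL IIL L L IIL.

IILIILLLIIL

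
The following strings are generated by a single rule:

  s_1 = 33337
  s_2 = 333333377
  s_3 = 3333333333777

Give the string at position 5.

Reading off run lengths: 3 runs 4, 7, 10; 7 runs 1, 2, 3 — each is linear in n (n = 1, 2, …).
Setting n = 5 gives 16, 5 characters in each block.

333333333333333377777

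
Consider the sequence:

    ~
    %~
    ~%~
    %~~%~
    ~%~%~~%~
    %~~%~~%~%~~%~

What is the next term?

~%~%~~%~%~~%~~%~%~~%~

Each term (from the third on) is the two preceding terms concatenated in order: term 3 = ~·%~ = ~%~.
Continuing: ~%~%~~%~ · %~~%~~%~%~~%~ gives term 7.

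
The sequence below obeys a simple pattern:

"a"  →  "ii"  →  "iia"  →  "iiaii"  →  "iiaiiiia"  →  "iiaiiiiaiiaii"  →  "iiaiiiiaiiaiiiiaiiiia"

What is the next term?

This is a Fibonacci-style word recurrence s(k) = s(k−1)·s(k−2): e.g. ii·a = iia.
The next term joins iiaiiiiaiiaiiiiaiiiia and iiaiiiiaiiaii.

iiaiiiiaiiaiiiiaiiiiaiiaiiiiaiiaii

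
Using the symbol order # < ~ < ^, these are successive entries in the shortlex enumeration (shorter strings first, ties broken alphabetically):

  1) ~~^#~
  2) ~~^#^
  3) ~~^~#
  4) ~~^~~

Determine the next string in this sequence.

Treat ~~^~~ as a base-3 numeral over the given alphabet and add one, carrying through any trailing ^'s.

~~^~^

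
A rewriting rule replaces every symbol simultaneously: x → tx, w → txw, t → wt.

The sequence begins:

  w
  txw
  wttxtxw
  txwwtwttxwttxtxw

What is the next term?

wttxtxwtxwwttxwwtwttxtxwwtwttxwttxtxw

Applying the rule to each of the 16 symbols of txwwtwttxwttxtxw gives the pieces wt tx txw txw wt txw wt wt tx txw wt wt tx wt tx txw, which concatenate to the answer.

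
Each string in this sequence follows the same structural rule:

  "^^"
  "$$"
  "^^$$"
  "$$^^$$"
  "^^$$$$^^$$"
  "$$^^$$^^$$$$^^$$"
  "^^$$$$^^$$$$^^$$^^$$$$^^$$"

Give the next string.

$$^^$$^^$$$$^^$$^^$$$$^^$$$$^^$$^^$$$$^^$$

Each term (from the third on) is the two preceding terms concatenated in order: term 3 = ^^·$$ = ^^$$.
So term 8 is $$^^$$^^$$$$^^$$·^^$$$$^^$$$$^^$$^^$$$$^^$$.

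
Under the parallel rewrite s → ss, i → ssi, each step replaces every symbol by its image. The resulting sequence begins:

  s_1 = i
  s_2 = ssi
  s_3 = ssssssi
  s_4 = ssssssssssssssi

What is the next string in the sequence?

ssssssssssssssssssssssssssssssi

φ(ssssssssssssssi) expands symbol-by-symbol to ss ss ss ss ss ss ss ss ss ss ss ss ss ss ssi; joining the 15 pieces gives the next term.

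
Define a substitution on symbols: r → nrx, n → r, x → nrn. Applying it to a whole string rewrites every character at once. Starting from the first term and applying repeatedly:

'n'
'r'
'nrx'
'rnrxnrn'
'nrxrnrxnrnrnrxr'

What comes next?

rnrxnrnnrxrnrxnrnrnrxrnrxrnrxnrnnrx

Applying the rule to each of the 15 symbols of nrxrnrxnrnrnrxr gives the pieces r nrx nrn nrx r nrx nrn r nrx r nrx r nrx nrn nrx, which concatenate to the answer.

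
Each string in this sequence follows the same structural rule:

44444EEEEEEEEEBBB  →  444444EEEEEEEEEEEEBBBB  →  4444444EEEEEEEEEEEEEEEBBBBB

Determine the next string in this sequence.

Reading off run lengths: 4 runs 5, 6, 7; E runs 9, 12, 15; B runs 3, 4, 5 — each is linear in n, where the shown terms are n = 3, 4, 5.
Setting n = 6 gives 8, 18, 6 characters in each block.

44444444EEEEEEEEEEEEEEEEEEBBBBBB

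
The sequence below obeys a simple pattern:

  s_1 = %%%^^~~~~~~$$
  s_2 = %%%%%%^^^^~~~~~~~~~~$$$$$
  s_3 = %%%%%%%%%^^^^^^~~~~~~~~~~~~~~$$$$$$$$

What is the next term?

Term n consists of 3n %'s, followed by 2n ^'s, followed by 4n+2 ~'s, followed by 3n-1 $'s (n = 1, 2, …).
Setting n = 4 gives 12, 8, 18, 11 characters in each block.

%%%%%%%%%%%%^^^^^^^^~~~~~~~~~~~~~~~~~~$$$$$$$$$$$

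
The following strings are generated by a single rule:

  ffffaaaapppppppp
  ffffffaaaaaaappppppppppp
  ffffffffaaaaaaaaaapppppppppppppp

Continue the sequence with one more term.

Each string has the form f^{2n} a^{3n-2} p^{3n+2}, where the shown terms are n = 2, 3, 4.
For the next term, n = 5, so the run lengths are 10, 13, 17.

ffffffffffaaaaaaaaaaaaappppppppppppppppp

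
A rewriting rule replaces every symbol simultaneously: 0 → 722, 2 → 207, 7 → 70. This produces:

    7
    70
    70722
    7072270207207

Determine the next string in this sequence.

Applying the rule to each of the 13 symbols of 7072270207207 gives the pieces 70 722 70 207 207 70 722 207 722 70 207 722 70, which concatenate to the answer.

7072270207207707222077227020772270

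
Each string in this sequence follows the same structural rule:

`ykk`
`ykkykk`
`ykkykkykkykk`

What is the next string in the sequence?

s(k+1) = s(k)·s(k) — each term doubles the last.
One more doubling of ykkykkykkykk gives the answer.

ykkykkykkykkykkykkykkykk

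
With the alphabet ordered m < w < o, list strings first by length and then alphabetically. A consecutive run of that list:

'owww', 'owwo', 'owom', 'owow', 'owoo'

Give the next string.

oomm

The successor of owoo increments the rightmost position that isn't already o and resets every position after it to m.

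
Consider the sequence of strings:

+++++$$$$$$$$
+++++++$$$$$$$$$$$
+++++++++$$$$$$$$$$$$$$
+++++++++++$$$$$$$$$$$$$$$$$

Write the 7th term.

Reading off run lengths: + runs 5, 7, 9, 11; $ runs 8, 11, 14, 17 — each is linear in n, where the shown terms are n = 3, 4, 5, 6.
At n = 9 the blocks have lengths 17, 26.

+++++++++++++++++$$$$$$$$$$$$$$$$$$$$$$$$$$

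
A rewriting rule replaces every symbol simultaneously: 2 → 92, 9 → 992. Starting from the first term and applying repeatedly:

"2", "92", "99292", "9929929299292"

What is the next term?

Rewriting the 13 symbols of 9929929299292 one by one yields 992 992 92 992 992 92 992 92 992 992 92 992 92; concatenated:

9929929299299292992929929929299292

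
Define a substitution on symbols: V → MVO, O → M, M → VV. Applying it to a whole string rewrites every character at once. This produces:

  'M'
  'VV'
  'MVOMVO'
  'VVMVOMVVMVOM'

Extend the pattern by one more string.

MVOMVOVVMVOMVVMVOMVOVVMVOMVV

Apply φ to VVMVOMVVMVOM symbol by symbol: V→MVO, V→MVO, M→VV, V→MVO, O→M, M→VV, V→MVO, V→MVO, M→VV, V→MVO, O→M, M→VV; joined: MVO MVO VV MVO M VV MVO MVO VV MVO M VV.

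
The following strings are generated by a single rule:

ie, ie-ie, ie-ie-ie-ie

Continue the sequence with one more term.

ie-ie-ie-ie-ie-ie-ie-ie

s(k+1) = s(k)·-·s(k) — each term doubles the last with '-' between the halves.
So the next term is two copies of ie-ie-ie-ie with '-' between the halves.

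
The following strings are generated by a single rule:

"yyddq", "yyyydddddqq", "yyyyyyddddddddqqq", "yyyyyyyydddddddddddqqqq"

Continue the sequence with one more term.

yyyyyyyyyyddddddddddddddqqqqq

The n-th term is 2n y's then 3n-1 d's then n q's (n = 1, 2, …).
At n = 5 the blocks have lengths 10, 14, 5.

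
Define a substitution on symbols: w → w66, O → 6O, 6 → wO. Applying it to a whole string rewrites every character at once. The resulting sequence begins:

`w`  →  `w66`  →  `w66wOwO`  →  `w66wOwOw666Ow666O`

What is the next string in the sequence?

Applying the rule to each of the 17 symbols of w66wOwOw666Ow666O gives the pieces w66 wO wO w66 6O w66 6O w66 wO wO wO 6O w66 wO wO wO 6O, which concatenate to the answer.

w66wOwOw666Ow666Ow66wOwOwO6Ow66wOwOwO6O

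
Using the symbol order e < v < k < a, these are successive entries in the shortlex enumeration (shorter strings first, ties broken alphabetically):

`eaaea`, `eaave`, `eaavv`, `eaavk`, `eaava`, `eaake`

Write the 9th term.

Continuing the enumeration 3 steps past eaake: eaake → eaakv → eaakk → (answer).

eaaka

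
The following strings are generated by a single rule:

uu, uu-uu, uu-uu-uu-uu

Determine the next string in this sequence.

uu-uu-uu-uu-uu-uu-uu-uu

s(k+1) = s(k)·-·s(k) — each term doubles the last with '-' between the halves.
So the next term is two copies of uu-uu-uu-uu with '-' between the halves.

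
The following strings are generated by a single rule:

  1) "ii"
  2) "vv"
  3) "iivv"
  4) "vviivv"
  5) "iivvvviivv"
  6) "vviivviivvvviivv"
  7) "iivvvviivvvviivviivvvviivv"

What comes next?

This is a Fibonacci-style word recurrence s(k) = s(k−2)·s(k−1): e.g. ii·vv = iivv.
So term 8 is vviivviivvvviivv·iivvvviivvvviivviivvvviivv.

vviivviivvvviivviivvvviivvvviivviivvvviivv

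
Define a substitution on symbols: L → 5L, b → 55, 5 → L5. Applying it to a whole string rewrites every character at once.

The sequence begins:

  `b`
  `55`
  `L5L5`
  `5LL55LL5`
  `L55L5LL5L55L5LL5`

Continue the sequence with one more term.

Replace each of the 16 characters of L55L5LL5L55L5LL5 in place — 5L L5 L5 5L L5 5L 5L L5 5L L5 L5 5L L5 5L 5L L5 — and concatenate.

5LL5L55LL55L5LL55LL5L55LL55L5LL5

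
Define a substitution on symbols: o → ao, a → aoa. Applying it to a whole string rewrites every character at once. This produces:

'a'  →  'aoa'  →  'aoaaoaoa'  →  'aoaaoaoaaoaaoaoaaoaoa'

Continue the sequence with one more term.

aoaaoaoaaoaaoaoaaoaoaaoaaoaoaaoaaoaoaaoaoaaoaaoaoaaoaoa

Replace each of the 21 characters of aoaaoaoaaoaaoaoaaoaoa in place — aoa ao aoa aoa ao aoa ao aoa aoa ao aoa aoa ao aoa ao aoa aoa ao aoa ao aoa — and concatenate.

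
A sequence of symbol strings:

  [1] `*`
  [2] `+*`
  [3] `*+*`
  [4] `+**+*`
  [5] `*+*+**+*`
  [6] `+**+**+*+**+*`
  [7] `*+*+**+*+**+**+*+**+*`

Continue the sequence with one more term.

+**+**+*+**+**+*+**+*+**+**+*+**+*

This is a Fibonacci-style word recurrence s(k) = s(k−2)·s(k−1): e.g. *·+* = *+*.
Continuing: +**+**+*+**+* · *+*+**+*+**+**+*+**+* gives term 8.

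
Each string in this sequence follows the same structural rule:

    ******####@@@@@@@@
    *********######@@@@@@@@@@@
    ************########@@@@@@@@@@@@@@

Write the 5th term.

******************############@@@@@@@@@@@@@@@@@@@@

The n-th term is 3n *'s then 2n #'s then 3n+2 @'s, where the shown terms are n = 2, 3, 4.
At n = 6 the blocks have lengths 18, 12, 20.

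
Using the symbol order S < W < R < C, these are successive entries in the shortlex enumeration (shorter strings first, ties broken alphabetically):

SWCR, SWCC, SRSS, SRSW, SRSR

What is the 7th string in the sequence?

SRWS

Stepping forward 2 times from SRSR: SRSR → SRSC, then the target.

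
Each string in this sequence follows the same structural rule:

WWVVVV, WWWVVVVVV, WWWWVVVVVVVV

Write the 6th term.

WWWWWWWVVVVVVVVVVVVVV

Term n consists of n+1 W's, followed by 2n+2 V's (n = 1, 2, …).
For term 6, n = 6, so the run lengths are 7, 14.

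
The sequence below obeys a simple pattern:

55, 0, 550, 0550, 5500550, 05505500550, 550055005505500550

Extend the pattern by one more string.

05505500550550055005505500550

This is a Fibonacci-style word recurrence s(k) = s(k−2)·s(k−1): e.g. 55·0 = 550.
Continuing: 05505500550 · 550055005505500550 gives term 8.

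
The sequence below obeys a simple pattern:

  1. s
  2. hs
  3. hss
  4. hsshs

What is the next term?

hsshshss

Each term (from the third on) is the previous term followed by the one before it: term 3 = hs·s = hss.
So term 5 is hsshs·hss.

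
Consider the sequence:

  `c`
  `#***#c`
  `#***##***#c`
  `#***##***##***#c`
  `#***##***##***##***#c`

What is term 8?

The strings grow by a fixed prefix #***# each time.
From #***##***##***##***#c, 3 further steps: #***##***##***##***#c → #***##***##***##***##***#c → #***##***##***##***##***##***#c → (answer).

#***##***##***##***##***##***##***#c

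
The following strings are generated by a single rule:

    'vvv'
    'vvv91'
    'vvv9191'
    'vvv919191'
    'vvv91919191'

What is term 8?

Every step adds 91 to the end: s(k+1) = s(k)·91.
From vvv91919191, 3 further steps: vvv91919191 → vvv9191919191 → vvv919191919191 → (answer).

vvv91919191919191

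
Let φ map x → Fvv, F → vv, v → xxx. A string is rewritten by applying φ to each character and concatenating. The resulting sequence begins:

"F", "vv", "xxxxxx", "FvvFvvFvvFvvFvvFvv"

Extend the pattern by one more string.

Replace each of the 18 characters of FvvFvvFvvFvvFvvFvv in place — vv xxx xxx vv xxx xxx vv xxx xxx vv xxx xxx vv xxx xxx vv xxx xxx — and concatenate.

vvxxxxxxvvxxxxxxvvxxxxxxvvxxxxxxvvxxxxxxvvxxxxxx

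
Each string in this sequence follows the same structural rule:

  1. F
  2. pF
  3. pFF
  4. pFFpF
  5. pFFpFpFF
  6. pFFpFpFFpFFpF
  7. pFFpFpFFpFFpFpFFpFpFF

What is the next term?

pFFpFpFFpFFpFpFFpFpFFpFFpFpFFpFFpF

This is a Fibonacci-style word recurrence s(k) = s(k−1)·s(k−2): e.g. pF·F = pFF.
The next term joins pFFpFpFFpFFpFpFFpFpFF and pFFpFpFFpFFpF.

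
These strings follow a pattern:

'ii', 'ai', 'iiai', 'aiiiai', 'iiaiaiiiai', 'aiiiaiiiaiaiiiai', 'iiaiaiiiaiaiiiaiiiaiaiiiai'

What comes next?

aiiiaiiiaiaiiiaiiiaiaiiiaiaiiiaiiiaiaiiiai

From term 3 onward, concatenate the second-to-last term with the last: ii·ai = iiai, ai·iiai = aiiiai, …
The next term joins aiiiaiiiaiaiiiai and iiaiaiiiaiaiiiaiiiaiaiiiai.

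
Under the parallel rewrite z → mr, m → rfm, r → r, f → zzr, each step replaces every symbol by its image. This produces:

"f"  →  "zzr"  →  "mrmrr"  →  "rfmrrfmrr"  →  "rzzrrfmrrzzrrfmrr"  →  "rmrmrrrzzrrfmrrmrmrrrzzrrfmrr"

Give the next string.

φ(rmrmrrrzzrrfmrrmrmrrrzzrrfmrr) expands symbol-by-symbol to r rfm r rfm r r r mr mr r r zzr rfm r r rfm r rfm r r r mr mr r r zzr rfm r r; joining the 29 pieces gives the next term.

rrfmrrfmrrrmrmrrrzzrrfmrrrfmrrfmrrrmrmrrrzzrrfmrr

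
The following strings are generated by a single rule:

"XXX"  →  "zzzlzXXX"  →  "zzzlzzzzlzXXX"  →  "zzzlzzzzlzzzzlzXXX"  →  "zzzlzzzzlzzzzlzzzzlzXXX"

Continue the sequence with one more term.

The strings grow by a fixed prefix zzzlz each time.
One more step from zzzlzzzzlzzzzlzzzzlzXXX gives the answer.

zzzlzzzzlzzzzlzzzzlzzzzlzXXX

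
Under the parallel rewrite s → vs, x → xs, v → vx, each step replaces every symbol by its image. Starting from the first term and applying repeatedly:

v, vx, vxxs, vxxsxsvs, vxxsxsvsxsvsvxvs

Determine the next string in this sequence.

φ(vxxsxsvsxsvsvxvs) expands symbol-by-symbol to vx xs xs vs xs vs vx vs xs vs vx vs vx xs vx vs; joining the 16 pieces gives the next term.

vxxsxsvsxsvsvxvsxsvsvxvsvxxsvxvs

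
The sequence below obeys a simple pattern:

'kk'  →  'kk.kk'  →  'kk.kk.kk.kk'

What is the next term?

Each string is two copies of the previous one joined by '.'.
So the next term is two copies of kk.kk.kk.kk with '.' between the halves.

kk.kk.kk.kk.kk.kk.kk.kk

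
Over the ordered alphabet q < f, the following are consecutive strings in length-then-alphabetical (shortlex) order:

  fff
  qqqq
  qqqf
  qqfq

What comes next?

qqff

Treat qqfq as a base-2 numeral over the given alphabet and add one, carrying through any trailing f's.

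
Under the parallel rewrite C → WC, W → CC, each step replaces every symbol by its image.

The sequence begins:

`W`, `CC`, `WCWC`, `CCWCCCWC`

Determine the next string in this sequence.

WCWCCCWCWCWCCCWC

Apply φ to CCWCCCWC symbol by symbol: C→WC, C→WC, W→CC, C→WC, C→WC, C→WC, W→CC, C→WC; joined: WC WC CC WC WC WC CC WC.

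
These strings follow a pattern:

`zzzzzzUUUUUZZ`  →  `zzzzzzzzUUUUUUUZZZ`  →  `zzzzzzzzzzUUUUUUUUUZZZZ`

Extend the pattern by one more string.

zzzzzzzzzzzzUUUUUUUUUUUZZZZZ

Term n consists of 2n z's, followed by 2n-1 U's, followed by n-1 Z's, where the shown terms are n = 3, 4, 5.
At n = 6 the blocks have lengths 12, 11, 5.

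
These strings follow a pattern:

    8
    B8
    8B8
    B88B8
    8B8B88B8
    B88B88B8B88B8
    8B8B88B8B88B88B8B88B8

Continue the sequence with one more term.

B88B88B8B88B88B8B88B8B88B88B8B88B8

From term 3 onward, concatenate the second-to-last term with the last: 8·B8 = 8B8, B8·8B8 = B88B8, …
Continuing: B88B88B8B88B8 · 8B8B88B8B88B88B8B88B8 gives term 8.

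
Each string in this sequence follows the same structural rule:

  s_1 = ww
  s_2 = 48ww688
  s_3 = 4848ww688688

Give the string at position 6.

Every step adds 48 to the front and 688 to the end of the previous string.
From 4848ww688688, 3 further steps: 4848ww688688 → 484848ww688688688 → 48484848ww688688688688 → (answer).

4848484848ww688688688688688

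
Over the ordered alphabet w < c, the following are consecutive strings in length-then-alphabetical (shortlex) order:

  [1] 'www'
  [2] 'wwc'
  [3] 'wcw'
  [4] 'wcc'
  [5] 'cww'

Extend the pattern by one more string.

The successor of cww increments the rightmost position that isn't already c and resets every position after it to w.

cwc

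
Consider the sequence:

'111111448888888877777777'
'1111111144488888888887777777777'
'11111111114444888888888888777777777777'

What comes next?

111111111111444448888888888888877777777777777

Term n consists of 2n 1's, followed by n-1 4's, followed by 2n+2 8's, followed by 2n+2 7's, where the shown terms are n = 3, 4, 5.
For the next term, n = 6, so the run lengths are 12, 5, 14, 14.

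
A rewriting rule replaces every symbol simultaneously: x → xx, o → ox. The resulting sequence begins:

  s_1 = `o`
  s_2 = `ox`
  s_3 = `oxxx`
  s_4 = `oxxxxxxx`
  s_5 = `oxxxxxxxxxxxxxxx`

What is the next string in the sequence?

Replace each of the 16 characters of oxxxxxxxxxxxxxxx in place — ox xx xx xx xx xx xx xx xx xx xx xx xx xx xx xx — and concatenate.

oxxxxxxxxxxxxxxxxxxxxxxxxxxxxxxx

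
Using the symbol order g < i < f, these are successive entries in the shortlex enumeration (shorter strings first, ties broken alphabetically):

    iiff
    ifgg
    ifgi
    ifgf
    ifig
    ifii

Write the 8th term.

Continuing the enumeration 2 steps past ifii: ifii → ifif → (answer).

iffg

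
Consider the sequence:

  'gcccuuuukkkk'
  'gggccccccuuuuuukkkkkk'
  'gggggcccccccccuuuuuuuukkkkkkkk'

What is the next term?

gggggggccccccccccccuuuuuuuuuukkkkkkkkkk

The n-th term is 2n-1 g's then 3n c's then 2n+2 u's then 2n+2 k's (n = 1, 2, …).
Setting n = 4 gives 7, 12, 10, 10 characters in each block.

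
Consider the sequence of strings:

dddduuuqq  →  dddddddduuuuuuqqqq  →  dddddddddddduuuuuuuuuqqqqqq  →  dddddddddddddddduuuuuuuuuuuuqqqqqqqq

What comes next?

dddddddddddddddddddduuuuuuuuuuuuuuuqqqqqqqqqq

Each string has the form d^{4n} u^{3n} q^{2n} (n = 1, 2, …).
For the next term, n = 5, so the run lengths are 20, 15, 10.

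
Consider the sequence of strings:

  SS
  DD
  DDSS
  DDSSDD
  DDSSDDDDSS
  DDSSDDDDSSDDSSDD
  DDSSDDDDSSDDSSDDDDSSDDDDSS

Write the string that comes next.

DDSSDDDDSSDDSSDDDDSSDDDDSSDDSSDDDDSSDDSSDD

Each term (from the third on) is the previous term followed by the one before it: term 3 = DD·SS = DDSS.
So term 8 is DDSSDDDDSSDDSSDDDDSSDDDDSS·DDSSDDDDSSDDSSDD.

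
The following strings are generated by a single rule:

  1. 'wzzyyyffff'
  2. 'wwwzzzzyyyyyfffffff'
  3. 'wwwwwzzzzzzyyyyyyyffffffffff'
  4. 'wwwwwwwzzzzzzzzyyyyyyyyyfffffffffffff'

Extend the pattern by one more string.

Each string has the form w^{2n-1} z^{2n} y^{2n+1} f^{3n+1} (n = 1, 2, …).
For the next term, n = 5, so the run lengths are 9, 10, 11, 16.

wwwwwwwwwzzzzzzzzzzyyyyyyyyyyyffffffffffffffff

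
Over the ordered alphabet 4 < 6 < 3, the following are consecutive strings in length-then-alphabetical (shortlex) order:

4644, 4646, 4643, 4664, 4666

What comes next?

4663

Treat 4666 as a base-3 numeral over the given alphabet and add one, carrying through any trailing 3's.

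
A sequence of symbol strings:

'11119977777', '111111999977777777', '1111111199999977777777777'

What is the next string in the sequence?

Each string has the form 1^{2n+2} 9^{2n} 7^{3n+2} (n = 1, 2, …).
Setting n = 4 gives 10, 8, 14 characters in each block.

11111111119999999977777777777777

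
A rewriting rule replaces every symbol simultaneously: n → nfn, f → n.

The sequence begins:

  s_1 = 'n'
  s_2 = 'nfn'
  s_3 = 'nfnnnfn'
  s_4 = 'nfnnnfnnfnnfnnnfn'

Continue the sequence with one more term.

Replace each of the 17 characters of nfnnnfnnfnnfnnnfn in place — nfn n nfn nfn nfn n nfn nfn n nfn nfn n nfn nfn nfn n nfn — and concatenate.

nfnnnfnnfnnfnnnfnnfnnnfnnfnnnfnnfnnfnnnfn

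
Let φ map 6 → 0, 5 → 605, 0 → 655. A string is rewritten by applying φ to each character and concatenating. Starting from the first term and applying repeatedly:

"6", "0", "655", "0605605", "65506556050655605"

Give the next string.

06056056550605605065560565506056050655605

Applying the rule to each of the 17 symbols of 65506556050655605 gives the pieces 0 605 605 655 0 605 605 0 655 605 655 0 605 605 0 655 605, which concatenate to the answer.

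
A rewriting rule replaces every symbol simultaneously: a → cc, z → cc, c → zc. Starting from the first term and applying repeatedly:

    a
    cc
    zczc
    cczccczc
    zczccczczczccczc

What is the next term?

cczccczczczccczccczccczczczccczc

φ(zczccczczczccczc) expands symbol-by-symbol to cc zc cc zc zc zc cc zc cc zc cc zc zc zc cc zc; joining the 16 pieces gives the next term.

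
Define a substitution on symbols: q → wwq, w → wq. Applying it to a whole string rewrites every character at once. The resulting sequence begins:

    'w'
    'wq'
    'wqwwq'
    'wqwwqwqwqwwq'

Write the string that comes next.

Apply φ to wqwwqwqwqwwq symbol by symbol: w→wq, q→wwq, w→wq, w→wq, q→wwq, w→wq, q→wwq, w→wq, q→wwq, w→wq, w→wq, q→wwq; joined: wq wwq wq wq wwq wq wwq wq wwq wq wq wwq.

wqwwqwqwqwwqwqwwqwqwwqwqwqwwq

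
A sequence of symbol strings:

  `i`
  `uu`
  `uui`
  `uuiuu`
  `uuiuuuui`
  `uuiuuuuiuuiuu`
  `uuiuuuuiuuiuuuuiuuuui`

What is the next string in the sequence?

Each term (from the third on) is the previous term followed by the one before it: term 3 = uu·i = uui.
Continuing: uuiuuuuiuuiuuuuiuuuui · uuiuuuuiuuiuu gives term 8.

uuiuuuuiuuiuuuuiuuuuiuuiuuuuiuuiuu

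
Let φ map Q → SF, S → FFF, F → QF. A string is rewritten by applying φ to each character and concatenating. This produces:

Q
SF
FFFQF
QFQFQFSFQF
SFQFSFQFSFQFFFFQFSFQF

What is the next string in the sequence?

FFFQFSFQFFFFQFSFQFFFFQFSFQFQFQFQFSFQFFFFQFSFQF

Applying the rule to each of the 21 symbols of SFQFSFQFSFQFFFFQFSFQF gives the pieces FFF QF SF QF FFF QF SF QF FFF QF SF QF QF QF QF SF QF FFF QF SF QF, which concatenate to the answer.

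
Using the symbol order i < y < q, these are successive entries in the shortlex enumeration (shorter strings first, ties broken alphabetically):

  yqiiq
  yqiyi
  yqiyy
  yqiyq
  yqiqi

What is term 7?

Continuing the enumeration 2 steps past yqiqi: yqiqi → yqiqy → (answer).

yqiqq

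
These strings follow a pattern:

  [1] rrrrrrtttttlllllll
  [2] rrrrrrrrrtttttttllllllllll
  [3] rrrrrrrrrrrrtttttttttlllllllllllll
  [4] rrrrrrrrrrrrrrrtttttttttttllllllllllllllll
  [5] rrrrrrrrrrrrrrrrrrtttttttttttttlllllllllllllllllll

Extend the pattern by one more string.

rrrrrrrrrrrrrrrrrrrrrtttttttttttttttllllllllllllllllllllll

Term n consists of 3n r's, followed by 2n+1 t's, followed by 3n+1 l's, where the shown terms are n = 2, 3, 4, 5, 6.
For the next term, n = 7, so the run lengths are 21, 15, 22.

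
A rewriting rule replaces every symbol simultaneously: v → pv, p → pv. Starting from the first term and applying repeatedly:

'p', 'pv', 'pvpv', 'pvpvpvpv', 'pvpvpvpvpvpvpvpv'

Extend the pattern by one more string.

pvpvpvpvpvpvpvpvpvpvpvpvpvpvpvpv

Applying the rule to each of the 16 symbols of pvpvpvpvpvpvpvpv gives the pieces pv pv pv pv pv pv pv pv pv pv pv pv pv pv pv pv, which concatenate to the answer.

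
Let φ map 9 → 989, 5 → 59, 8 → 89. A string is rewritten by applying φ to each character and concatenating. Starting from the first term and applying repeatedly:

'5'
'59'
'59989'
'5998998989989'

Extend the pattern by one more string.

φ(5998998989989) expands symbol-by-symbol to 59 989 989 89 989 989 89 989 89 989 989 89 989; joining the 13 pieces gives the next term.

5998998989989989899898998998989989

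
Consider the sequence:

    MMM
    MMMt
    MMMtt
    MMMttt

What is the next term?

MMMtttt

The strings grow by a fixed suffix t each time.
So the next term is MMMttt·t.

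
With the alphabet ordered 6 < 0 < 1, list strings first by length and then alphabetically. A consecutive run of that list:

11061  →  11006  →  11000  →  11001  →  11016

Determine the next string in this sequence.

11010

Treat 11016 as a base-3 numeral over the given alphabet and add one, carrying through any trailing 1's.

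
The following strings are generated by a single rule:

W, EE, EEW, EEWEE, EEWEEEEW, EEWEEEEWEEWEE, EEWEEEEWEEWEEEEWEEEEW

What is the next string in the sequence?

EEWEEEEWEEWEEEEWEEEEWEEWEEEEWEEWEE

Each term (from the third on) is the previous term followed by the one before it: term 3 = EE·W = EEW.
The next term joins EEWEEEEWEEWEEEEWEEEEW and EEWEEEEWEEWEE.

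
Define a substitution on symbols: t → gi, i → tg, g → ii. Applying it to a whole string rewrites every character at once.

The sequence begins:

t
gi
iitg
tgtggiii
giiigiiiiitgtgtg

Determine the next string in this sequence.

Rewriting the 16 symbols of giiigiiiiitgtgtg one by one yields ii tg tg tg ii tg tg tg tg tg gi ii gi ii gi ii; concatenated:

iitgtgtgiitgtgtgtgtggiiigiiigiii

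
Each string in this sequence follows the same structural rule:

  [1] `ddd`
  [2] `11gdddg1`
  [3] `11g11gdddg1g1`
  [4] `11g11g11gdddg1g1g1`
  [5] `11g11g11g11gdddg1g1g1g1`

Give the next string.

Every step adds 11g to the front and g1 to the end of the previous string.
One more step from 11g11g11g11gdddg1g1g1g1 gives the answer.

11g11g11g11g11gdddg1g1g1g1g1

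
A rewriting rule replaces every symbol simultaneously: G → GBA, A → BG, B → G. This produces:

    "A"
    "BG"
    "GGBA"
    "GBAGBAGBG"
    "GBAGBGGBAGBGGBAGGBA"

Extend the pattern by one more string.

φ(GBAGBGGBAGBGGBAGGBA) expands symbol-by-symbol to GBA G BG GBA G GBA GBA G BG GBA G GBA GBA G BG GBA GBA G BG; joining the 19 pieces gives the next term.

GBAGBGGBAGGBAGBAGBGGBAGGBAGBAGBGGBAGBAGBG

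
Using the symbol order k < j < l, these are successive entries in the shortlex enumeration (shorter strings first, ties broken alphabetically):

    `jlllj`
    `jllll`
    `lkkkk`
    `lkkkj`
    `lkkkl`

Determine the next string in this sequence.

lkkjk

Treat lkkkl as a base-3 numeral over the given alphabet and add one, carrying through any trailing l's.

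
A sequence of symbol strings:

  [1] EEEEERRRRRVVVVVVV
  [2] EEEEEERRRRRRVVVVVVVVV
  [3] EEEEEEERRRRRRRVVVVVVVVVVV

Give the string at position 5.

Term n consists of n+2 E's, followed by n+2 R's, followed by 2n+1 V's, where the shown terms are n = 3, 4, 5.
For term 5, n = 7, so the run lengths are 9, 9, 15.

EEEEEEEEERRRRRRRRRVVVVVVVVVVVVVVV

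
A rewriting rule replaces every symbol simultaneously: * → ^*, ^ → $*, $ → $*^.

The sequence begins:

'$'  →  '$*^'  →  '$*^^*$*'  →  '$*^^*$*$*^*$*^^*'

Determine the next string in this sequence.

$*^^*$*$*^*$*^^*$*^^*$*^*$*^^*$*$*^*

Applying the rule to each of the 16 symbols of $*^^*$*$*^*$*^^* gives the pieces $*^ ^* $* $* ^* $*^ ^* $*^ ^* $* ^* $*^ ^* $* $* ^*, which concatenate to the answer.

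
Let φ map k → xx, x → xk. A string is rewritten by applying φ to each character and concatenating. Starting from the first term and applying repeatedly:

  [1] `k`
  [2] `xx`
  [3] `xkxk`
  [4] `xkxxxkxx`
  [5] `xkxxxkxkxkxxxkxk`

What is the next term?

xkxxxkxkxkxxxkxxxkxxxkxkxkxxxkxx

Replace each of the 16 characters of xkxxxkxkxkxxxkxk in place — xk xx xk xk xk xx xk xx xk xx xk xk xk xx xk xx — and concatenate.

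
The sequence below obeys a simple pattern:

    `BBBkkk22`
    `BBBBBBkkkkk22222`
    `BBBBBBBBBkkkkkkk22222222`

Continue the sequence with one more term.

BBBBBBBBBBBBkkkkkkkkk22222222222

Reading off run lengths: B runs 3, 6, 9; k runs 3, 5, 7; 2 runs 2, 5, 8 — each is linear in n (n = 1, 2, …).
Setting n = 4 gives 12, 9, 11 characters in each block.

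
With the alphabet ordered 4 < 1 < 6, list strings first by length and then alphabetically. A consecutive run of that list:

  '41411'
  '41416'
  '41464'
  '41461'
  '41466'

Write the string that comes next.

Find the rightmost character of 41466 below 6, bump it to the next letter, and reset everything to its right to 4.

41144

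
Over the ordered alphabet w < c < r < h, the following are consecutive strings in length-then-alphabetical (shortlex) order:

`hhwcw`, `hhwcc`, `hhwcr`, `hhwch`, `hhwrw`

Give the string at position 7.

hhwrr

Advancing 2 positions from hhwrw through hhwrw → hhwrc reaches term 7.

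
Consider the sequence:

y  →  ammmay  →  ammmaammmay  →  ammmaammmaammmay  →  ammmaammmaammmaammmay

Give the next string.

ammmaammmaammmaammmaammmay

The strings grow by a fixed prefix ammma each time.
One more step from ammmaammmaammmaammmay gives the answer.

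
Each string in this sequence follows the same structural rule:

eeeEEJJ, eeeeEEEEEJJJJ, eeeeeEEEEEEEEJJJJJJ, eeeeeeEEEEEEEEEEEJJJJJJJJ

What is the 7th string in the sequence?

eeeeeeeeeEEEEEEEEEEEEEEEEEEEEJJJJJJJJJJJJJJ

Each string has the form e^{n+2} E^{3n-1} J^{2n} (n = 1, 2, …).
For term 7, n = 7, so the run lengths are 9, 20, 14.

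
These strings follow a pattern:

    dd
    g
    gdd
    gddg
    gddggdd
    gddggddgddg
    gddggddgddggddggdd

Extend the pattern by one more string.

gddggddgddggddggddgddggddgddg

This is a Fibonacci-style word recurrence s(k) = s(k−1)·s(k−2): e.g. g·dd = gdd.
So term 8 is gddggddgddggddggdd·gddggddgddg.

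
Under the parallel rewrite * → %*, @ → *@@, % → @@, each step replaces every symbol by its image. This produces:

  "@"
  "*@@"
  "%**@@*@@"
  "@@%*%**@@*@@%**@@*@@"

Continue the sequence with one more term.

Rewriting the 20 symbols of @@%*%**@@*@@%**@@*@@ one by one yields *@@ *@@ @@ %* @@ %* %* *@@ *@@ %* *@@ *@@ @@ %* %* *@@ *@@ %* *@@ *@@; concatenated:

*@@*@@@@%*@@%*%**@@*@@%**@@*@@@@%*%**@@*@@%**@@*@@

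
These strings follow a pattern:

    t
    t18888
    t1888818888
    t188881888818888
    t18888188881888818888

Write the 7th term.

Every step adds 18888 to the end: s(k+1) = s(k)·18888.
From t18888188881888818888, 2 further steps: t18888188881888818888 → t1888818888188881888818888 → (answer).

t188881888818888188881888818888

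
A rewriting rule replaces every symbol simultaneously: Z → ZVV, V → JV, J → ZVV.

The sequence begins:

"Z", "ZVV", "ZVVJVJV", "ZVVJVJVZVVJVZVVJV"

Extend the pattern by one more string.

Applying the rule to each of the 17 symbols of ZVVJVJVZVVJVZVVJV gives the pieces ZVV JV JV ZVV JV ZVV JV ZVV JV JV ZVV JV ZVV JV JV ZVV JV, which concatenate to the answer.

ZVVJVJVZVVJVZVVJVZVVJVJVZVVJVZVVJVJVZVVJV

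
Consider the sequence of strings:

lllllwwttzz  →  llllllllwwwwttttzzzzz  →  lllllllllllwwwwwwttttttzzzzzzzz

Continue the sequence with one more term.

Term n consists of 3n+2 l's, followed by 2n w's, followed by 2n t's, followed by 3n-1 z's (n = 1, 2, …).
For the next term, n = 4, so the run lengths are 14, 8, 8, 11.

llllllllllllllwwwwwwwwttttttttzzzzzzzzzzz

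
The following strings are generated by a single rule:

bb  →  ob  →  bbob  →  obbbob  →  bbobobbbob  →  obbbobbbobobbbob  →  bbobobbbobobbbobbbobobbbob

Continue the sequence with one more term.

obbbobbbobobbbobbbobobbbobobbbobbbobobbbob

From term 3 onward, concatenate the second-to-last term with the last: bb·ob = bbob, ob·bbob = obbbob, …
So term 8 is obbbobbbobobbbob·bbobobbbobobbbobbbobobbbob.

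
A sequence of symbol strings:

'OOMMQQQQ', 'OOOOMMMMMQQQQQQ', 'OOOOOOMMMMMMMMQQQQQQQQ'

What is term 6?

OOOOOOOOOOOOMMMMMMMMMMMMMMMMMQQQQQQQQQQQQQQ

Each string has the form O^{2n} M^{3n-1} Q^{2n+2} (n = 1, 2, …).
Setting n = 6 gives 12, 17, 14 characters in each block.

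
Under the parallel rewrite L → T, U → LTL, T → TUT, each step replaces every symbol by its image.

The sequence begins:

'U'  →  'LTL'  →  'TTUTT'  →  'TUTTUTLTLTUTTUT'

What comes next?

TUTLTLTUTTUTLTLTUTTTUTTTUTLTLTUTTUTLTLTUT

Replace each of the 15 characters of TUTTUTLTLTUTTUT in place — TUT LTL TUT TUT LTL TUT T TUT T TUT LTL TUT TUT LTL TUT — and concatenate.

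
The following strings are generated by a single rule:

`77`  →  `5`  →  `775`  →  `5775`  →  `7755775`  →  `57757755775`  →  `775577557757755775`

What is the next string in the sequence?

57757755775775577557757755775

This is a Fibonacci-style word recurrence s(k) = s(k−2)·s(k−1): e.g. 77·5 = 775.
Continuing: 57757755775 · 775577557757755775 gives term 8.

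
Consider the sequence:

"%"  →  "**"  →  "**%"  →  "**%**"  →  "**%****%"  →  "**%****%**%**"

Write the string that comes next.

**%****%**%****%****%

This is a Fibonacci-style word recurrence s(k) = s(k−1)·s(k−2): e.g. **·% = **%.
The next term joins **%****%**%** and **%****%.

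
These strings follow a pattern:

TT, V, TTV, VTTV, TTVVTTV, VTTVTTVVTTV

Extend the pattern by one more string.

Each term (from the third on) is the two preceding terms concatenated in order: term 3 = TT·V = TTV.
Continuing: TTVVTTV · VTTVTTVVTTV gives term 7.

TTVVTTVVTTVTTVVTTV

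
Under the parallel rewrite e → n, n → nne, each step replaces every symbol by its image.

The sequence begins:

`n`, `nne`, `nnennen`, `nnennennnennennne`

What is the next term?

nnennennnennennnennennennnennennnennennen

φ(nnennennnennennne) expands symbol-by-symbol to nne nne n nne nne n nne nne nne n nne nne n nne nne nne n; joining the 17 pieces gives the next term.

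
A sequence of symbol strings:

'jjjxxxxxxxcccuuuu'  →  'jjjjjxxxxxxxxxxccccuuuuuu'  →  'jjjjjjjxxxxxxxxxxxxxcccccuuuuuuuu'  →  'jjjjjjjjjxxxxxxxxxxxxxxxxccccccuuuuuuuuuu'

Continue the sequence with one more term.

Reading off run lengths: j runs 3, 5, 7, 9; x runs 7, 10, 13, 16; c runs 3, 4, 5, 6; u runs 4, 6, 8, 10 — each is linear in n, where the shown terms are n = 2, 3, 4, 5.
At n = 6 the blocks have lengths 11, 19, 7, 12.

jjjjjjjjjjjxxxxxxxxxxxxxxxxxxxcccccccuuuuuuuuuuuu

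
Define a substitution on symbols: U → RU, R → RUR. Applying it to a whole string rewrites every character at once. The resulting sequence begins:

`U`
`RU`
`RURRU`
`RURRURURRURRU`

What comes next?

Applying the rule to each of the 13 symbols of RURRURURRURRU gives the pieces RUR RU RUR RUR RU RUR RU RUR RUR RU RUR RUR RU, which concatenate to the answer.

RURRURURRURRURURRURURRURRURURRURRU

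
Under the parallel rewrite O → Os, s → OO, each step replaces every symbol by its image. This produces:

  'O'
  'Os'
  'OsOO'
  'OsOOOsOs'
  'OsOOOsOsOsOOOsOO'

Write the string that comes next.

OsOOOsOsOsOOOsOOOsOOOsOsOsOOOsOs

Applying the rule to each of the 16 symbols of OsOOOsOsOsOOOsOO gives the pieces Os OO Os Os Os OO Os OO Os OO Os Os Os OO Os Os, which concatenate to the answer.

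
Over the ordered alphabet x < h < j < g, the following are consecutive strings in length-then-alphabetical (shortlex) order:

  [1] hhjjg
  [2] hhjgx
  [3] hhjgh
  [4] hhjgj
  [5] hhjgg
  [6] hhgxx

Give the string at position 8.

Advancing 2 positions from hhgxx through hhgxx → hhgxh reaches term 8.

hhgxj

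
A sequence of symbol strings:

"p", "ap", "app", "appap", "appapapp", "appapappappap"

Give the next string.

appapappappapappapapp

This is a Fibonacci-style word recurrence s(k) = s(k−1)·s(k−2): e.g. ap·p = app.
The next term joins appapappappap and appapapp.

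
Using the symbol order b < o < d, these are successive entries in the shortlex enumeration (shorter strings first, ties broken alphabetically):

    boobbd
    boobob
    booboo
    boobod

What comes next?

The successor of boobod increments the rightmost position that isn't already d and resets every position after it to b.

boobdb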